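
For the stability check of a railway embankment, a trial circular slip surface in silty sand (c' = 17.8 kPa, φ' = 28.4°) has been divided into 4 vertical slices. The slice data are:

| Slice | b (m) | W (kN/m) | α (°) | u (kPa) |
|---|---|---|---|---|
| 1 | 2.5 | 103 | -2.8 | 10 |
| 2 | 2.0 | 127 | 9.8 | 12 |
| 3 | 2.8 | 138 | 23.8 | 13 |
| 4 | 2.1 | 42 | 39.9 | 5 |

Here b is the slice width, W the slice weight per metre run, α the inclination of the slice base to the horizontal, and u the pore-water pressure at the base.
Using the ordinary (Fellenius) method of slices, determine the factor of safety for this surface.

FS = 3.40

Ordinary method of slices: FS = Σ[c'·Δl_i + (W_i cosα_i − u_i·Δl_i)·tanφ'] / Σ W_i sinα_i, with Δl_i = b_i / cosα_i.
Slice 1: Δl = 2.5/cos(-2.8°) = 2.503 m; N'_1 = 103·cos(-2.8°) − 10·2.503 = 77.8; c'Δl = 44.55; W sinα = -5.0
Slice 2: Δl = 2.0/cos9.8° = 2.030 m; N'_2 = 127·cos9.8° − 12·2.030 = 100.8; c'Δl = 36.13; W sinα = 21.6
Slice 3: Δl = 2.8/cos23.8° = 3.060 m; N'_3 = 138·cos23.8° − 13·3.060 = 86.5; c'Δl = 54.47; W sinα = 55.7
Slice 4: Δl = 2.1/cos39.9° = 2.737 m; N'_4 = 42·cos39.9° − 5·2.737 = 18.5; c'Δl = 48.72; W sinα = 26.9
Σc'Δl = 183.9 kN/m; ΣN' = 283.7 kN/m; ΣW sinα = 99.2 kN/m
Resisting = 183.9 + 283.7·tan28.4° = 183.9 + 153.4 = 337.2 kN/m
FS = 337.2 / 99.2 = 3.399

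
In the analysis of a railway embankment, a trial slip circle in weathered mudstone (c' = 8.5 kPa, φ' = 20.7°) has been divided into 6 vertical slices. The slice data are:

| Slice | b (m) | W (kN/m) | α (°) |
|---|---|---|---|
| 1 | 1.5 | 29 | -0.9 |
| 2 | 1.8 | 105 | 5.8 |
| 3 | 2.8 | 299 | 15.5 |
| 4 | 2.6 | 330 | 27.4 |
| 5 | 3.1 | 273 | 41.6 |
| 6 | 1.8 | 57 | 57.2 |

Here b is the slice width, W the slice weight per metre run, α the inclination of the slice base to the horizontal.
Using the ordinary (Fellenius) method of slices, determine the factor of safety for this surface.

Ordinary method of slices: FS = Σ[c'·Δl_i + (W_i cosα_i)·tanφ'] / Σ W_i sinα_i, with Δl_i = b_i / cosα_i.
Slice 1: Δl = 1.5/cos(-0.9°) = 1.500 m; N'_1 = 29·cos(-0.9°) = 29.0; c'Δl = 12.75; W sinα = -0.5
Slice 2: Δl = 1.8/cos5.8° = 1.809 m; N'_2 = 105·cos5.8° = 104.5; c'Δl = 15.38; W sinα = 10.6
Slice 3: Δl = 2.8/cos15.5° = 2.906 m; N'_3 = 299·cos15.5° = 288.1; c'Δl = 24.70; W sinα = 79.9
Slice 4: Δl = 2.6/cos27.4° = 2.929 m; N'_4 = 330·cos27.4° = 293.0; c'Δl = 24.89; W sinα = 151.9
Slice 5: Δl = 3.1/cos41.6° = 4.146 m; N'_5 = 273·cos41.6° = 204.1; c'Δl = 35.24; W sinα = 181.3
Slice 6: Δl = 1.8/cos57.2° = 3.323 m; N'_6 = 57·cos57.2° = 30.9; c'Δl = 28.24; W sinα = 47.9
Σc'Δl = 141.2 kN/m; ΣN' = 949.6 kN/m; ΣW sinα = 471.1 kN/m
Resisting = 141.2 + 949.6·tan20.7° = 141.2 + 358.8 = 500.0 kN/m
FS = 500.0 / 471.1 = 1.061

FS = 1.06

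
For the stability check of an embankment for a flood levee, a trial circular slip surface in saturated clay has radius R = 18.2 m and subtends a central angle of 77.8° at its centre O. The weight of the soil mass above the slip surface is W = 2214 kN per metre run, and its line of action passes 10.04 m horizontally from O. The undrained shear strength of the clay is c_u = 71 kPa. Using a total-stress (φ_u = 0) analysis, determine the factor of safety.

Taking moments about the centre O, the resisting moment is provided by the undrained shear strength acting along the arc:
Arc length L_a = R·θ = 18.2·(77.8°·π/180) = 18.2·1.3579 = 24.71 m
M_R = c_u·L_a·R = 71·24.71·18.2 = 31934.4 kN·m/m
M_D = W·d = 2214·10.04 = 22228.6 kN·m/m
FS = M_R / M_D = 31934.4 / 22228.6 = 1.437

FS = 1.44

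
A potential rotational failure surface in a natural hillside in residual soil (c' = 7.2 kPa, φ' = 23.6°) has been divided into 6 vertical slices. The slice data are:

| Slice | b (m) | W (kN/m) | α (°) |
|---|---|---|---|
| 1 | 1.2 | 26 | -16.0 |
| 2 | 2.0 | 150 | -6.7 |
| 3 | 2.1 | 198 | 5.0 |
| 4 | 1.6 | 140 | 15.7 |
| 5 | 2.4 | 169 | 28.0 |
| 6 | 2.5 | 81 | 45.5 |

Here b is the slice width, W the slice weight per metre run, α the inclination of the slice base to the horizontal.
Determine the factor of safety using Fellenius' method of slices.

FS = 2.43

Ordinary method of slices: FS = Σ[c'·Δl_i + (W_i cosα_i)·tanφ'] / Σ W_i sinα_i, with Δl_i = b_i / cosα_i.
Slice 1: Δl = 1.2/cos(-16.0°) = 1.248 m; N'_1 = 26·cos(-16.0°) = 25.0; c'Δl = 8.99; W sinα = -7.2
Slice 2: Δl = 2.0/cos(-6.7°) = 2.014 m; N'_2 = 150·cos(-6.7°) = 149.0; c'Δl = 14.50; W sinα = -17.5
Slice 3: Δl = 2.1/cos5.0° = 2.108 m; N'_3 = 198·cos5.0° = 197.2; c'Δl = 15.18; W sinα = 17.3
Slice 4: Δl = 1.6/cos15.7° = 1.662 m; N'_4 = 140·cos15.7° = 134.8; c'Δl = 11.97; W sinα = 37.9
Slice 5: Δl = 2.4/cos28.0° = 2.718 m; N'_5 = 169·cos28.0° = 149.2; c'Δl = 19.57; W sinα = 79.3
Slice 6: Δl = 2.5/cos45.5° = 3.567 m; N'_6 = 81·cos45.5° = 56.8; c'Δl = 25.68; W sinα = 57.8
Σc'Δl = 95.9 kN/m; ΣN' = 712.0 kN/m; ΣW sinα = 167.6 kN/m
Resisting = 95.9 + 712.0·tan23.6° = 95.9 + 311.1 = 406.9 kN/m
FS = 406.9 / 167.6 = 2.428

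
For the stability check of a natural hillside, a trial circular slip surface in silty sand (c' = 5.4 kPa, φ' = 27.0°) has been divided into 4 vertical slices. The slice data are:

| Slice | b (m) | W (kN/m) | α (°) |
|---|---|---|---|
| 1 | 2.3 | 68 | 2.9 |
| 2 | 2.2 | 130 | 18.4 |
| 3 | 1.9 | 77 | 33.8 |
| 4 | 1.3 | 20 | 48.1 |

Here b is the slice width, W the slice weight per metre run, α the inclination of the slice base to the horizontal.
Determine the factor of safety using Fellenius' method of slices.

Ordinary method of slices: FS = Σ[c'·Δl_i + (W_i cosα_i)·tanφ'] / Σ W_i sinα_i, with Δl_i = b_i / cosα_i.
Slice 1: Δl = 2.3/cos2.9° = 2.303 m; N'_1 = 68·cos2.9° = 67.9; c'Δl = 12.44; W sinα = 3.4
Slice 2: Δl = 2.2/cos18.4° = 2.319 m; N'_2 = 130·cos18.4° = 123.4; c'Δl = 12.52; W sinα = 41.0
Slice 3: Δl = 1.9/cos33.8° = 2.286 m; N'_3 = 77·cos33.8° = 64.0; c'Δl = 12.35; W sinα = 42.8
Slice 4: Δl = 1.3/cos48.1° = 1.947 m; N'_4 = 20·cos48.1° = 13.4; c'Δl = 10.51; W sinα = 14.9
Σc'Δl = 47.8 kN/m; ΣN' = 268.6 kN/m; ΣW sinα = 102.2 kN/m
Resisting = 47.8 + 268.6·tan27.0° = 47.8 + 136.9 = 184.7 kN/m
FS = 184.7 / 102.2 = 1.807

FS = 1.81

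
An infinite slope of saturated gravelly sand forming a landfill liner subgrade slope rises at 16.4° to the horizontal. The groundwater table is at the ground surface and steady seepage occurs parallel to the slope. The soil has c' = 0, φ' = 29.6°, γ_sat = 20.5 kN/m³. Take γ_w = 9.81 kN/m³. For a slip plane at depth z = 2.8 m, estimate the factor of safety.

FS = 1.01

With seepage parallel to the slope and the water table at the surface, the effective normal stress on the slip plane uses the buoyant unit weight γ' = γ_sat − γ_w while the driving shear stress uses γ_sat:
FS = [c' + γ' z cos²β tanφ'] / [γ_sat z sinβ cosβ]
(For c' = 0 this reduces to FS = (γ'/γ_sat)·tanφ'/tanβ.)
γ' = 20.5 − 9.81 = 10.69 kN/m³
Numerator = 0.0 + 10.69·2.8·cos²16.4°·tan29.6° = 0.0 + 10.69·2.8·0.9203·0.5681 = 15.648 kPa
Denominator = 20.5·2.8·sin16.4°·cos16.4° = 20.5·2.8·0.2823·0.9593 = 15.547 kPa
FS = 15.648 / 15.547 = 1.007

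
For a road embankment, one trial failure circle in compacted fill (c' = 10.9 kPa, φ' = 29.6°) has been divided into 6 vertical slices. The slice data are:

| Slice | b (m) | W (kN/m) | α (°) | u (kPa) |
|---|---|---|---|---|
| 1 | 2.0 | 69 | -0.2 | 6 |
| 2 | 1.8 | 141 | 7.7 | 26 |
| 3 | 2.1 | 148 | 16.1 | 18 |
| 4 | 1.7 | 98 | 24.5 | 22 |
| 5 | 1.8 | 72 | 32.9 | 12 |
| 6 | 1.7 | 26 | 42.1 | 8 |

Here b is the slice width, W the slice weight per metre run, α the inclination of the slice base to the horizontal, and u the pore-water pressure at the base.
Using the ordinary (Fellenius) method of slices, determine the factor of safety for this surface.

FS = 2.07

Ordinary method of slices: FS = Σ[c'·Δl_i + (W_i cosα_i − u_i·Δl_i)·tanφ'] / Σ W_i sinα_i, with Δl_i = b_i / cosα_i.
Slice 1: Δl = 2.0/cos(-0.2°) = 2.000 m; N'_1 = 69·cos(-0.2°) − 6·2.000 = 57.0; c'Δl = 21.80; W sinα = -0.2
Slice 2: Δl = 1.8/cos7.7° = 1.816 m; N'_2 = 141·cos7.7° − 26·1.816 = 92.5; c'Δl = 19.80; W sinα = 18.9
Slice 3: Δl = 2.1/cos16.1° = 2.186 m; N'_3 = 148·cos16.1° − 18·2.186 = 102.9; c'Δl = 23.82; W sinα = 41.0
Slice 4: Δl = 1.7/cos24.5° = 1.868 m; N'_4 = 98·cos24.5° − 22·1.868 = 48.1; c'Δl = 20.36; W sinα = 40.6
Slice 5: Δl = 1.8/cos32.9° = 2.144 m; N'_5 = 72·cos32.9° − 12·2.144 = 34.7; c'Δl = 23.37; W sinα = 39.1
Slice 6: Δl = 1.7/cos42.1° = 2.291 m; N'_6 = 26·cos42.1° − 8·2.291 = 1.0; c'Δl = 24.97; W sinα = 17.4
Σc'Δl = 134.1 kN/m; ΣN' = 336.1 kN/m; ΣW sinα = 156.9 kN/m
Resisting = 134.1 + 336.1·tan29.6° = 134.1 + 190.9 = 325.1 kN/m
FS = 325.1 / 156.9 = 2.072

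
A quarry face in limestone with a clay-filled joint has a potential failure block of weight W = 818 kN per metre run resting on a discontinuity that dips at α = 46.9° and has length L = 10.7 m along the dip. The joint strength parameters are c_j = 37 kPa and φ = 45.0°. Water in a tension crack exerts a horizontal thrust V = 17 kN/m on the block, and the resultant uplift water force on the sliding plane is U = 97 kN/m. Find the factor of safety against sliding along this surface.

FS = 1.39

Resolving the block weight along and normal to the plane and applying the Mohr–Coulomb strength on the joint:
N' = W cosα − U − V sinα = 818·cos46.9° − 97 − 17·sin46.9° = 449.5 kN/m
Driving force T = W sinα + V cosα = 818·sin46.9° + 17·cos46.9° = 608.9 kN/m
Resisting force R = c_j·L + N'·tanφ = 37·10.7 + 449.5·tan45.0° = 395.9 + 449.5 = 845.4 kN/m
FS = R / T = 845.4 / 608.9 = 1.388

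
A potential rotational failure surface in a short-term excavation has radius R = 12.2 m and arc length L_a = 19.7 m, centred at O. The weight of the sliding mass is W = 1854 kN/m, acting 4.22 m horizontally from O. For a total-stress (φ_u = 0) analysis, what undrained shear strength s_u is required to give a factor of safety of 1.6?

FS = s_u·L_a·R / (W·d), so s_u = FS·W·d / (L_a·R).
s_u = 1.6·1854·4.22 / (19.70·12.2) = 12518.2 / 240.34 = 52.09 kPa

s_u = 52.1 kPa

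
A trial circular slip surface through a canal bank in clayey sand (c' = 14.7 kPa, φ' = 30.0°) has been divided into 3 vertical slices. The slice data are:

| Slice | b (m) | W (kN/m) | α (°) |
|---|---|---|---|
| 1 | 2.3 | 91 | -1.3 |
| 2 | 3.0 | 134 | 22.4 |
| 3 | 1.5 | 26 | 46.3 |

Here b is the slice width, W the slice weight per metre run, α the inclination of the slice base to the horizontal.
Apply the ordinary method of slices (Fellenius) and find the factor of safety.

Ordinary method of slices: FS = Σ[c'·Δl_i + (W_i cosα_i)·tanφ'] / Σ W_i sinα_i, with Δl_i = b_i / cosα_i.
Slice 1: Δl = 2.3/cos(-1.3°) = 2.301 m; N'_1 = 91·cos(-1.3°) = 91.0; c'Δl = 33.82; W sinα = -2.1
Slice 2: Δl = 3.0/cos22.4° = 3.245 m; N'_2 = 134·cos22.4° = 123.9; c'Δl = 47.70; W sinα = 51.1
Slice 3: Δl = 1.5/cos46.3° = 2.171 m; N'_3 = 26·cos46.3° = 18.0; c'Δl = 31.92; W sinα = 18.8
Σc'Δl = 113.4 kN/m; ΣN' = 232.8 kN/m; ΣW sinα = 67.8 kN/m
Resisting = 113.4 + 232.8·tan30.0° = 113.4 + 134.4 = 247.9 kN/m
FS = 247.9 / 67.8 = 3.656

FS = 3.66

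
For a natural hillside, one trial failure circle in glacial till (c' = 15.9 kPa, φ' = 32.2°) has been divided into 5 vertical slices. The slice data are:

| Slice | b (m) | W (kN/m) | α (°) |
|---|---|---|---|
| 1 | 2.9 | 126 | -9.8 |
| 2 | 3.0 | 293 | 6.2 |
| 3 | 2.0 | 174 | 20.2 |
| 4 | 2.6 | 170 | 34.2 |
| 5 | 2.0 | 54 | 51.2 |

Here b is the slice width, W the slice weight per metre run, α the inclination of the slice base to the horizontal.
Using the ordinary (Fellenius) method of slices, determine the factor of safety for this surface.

FS = 3.38

Ordinary method of slices: FS = Σ[c'·Δl_i + (W_i cosα_i)·tanφ'] / Σ W_i sinα_i, with Δl_i = b_i / cosα_i.
Slice 1: Δl = 2.9/cos(-9.8°) = 2.943 m; N'_1 = 126·cos(-9.8°) = 124.2; c'Δl = 46.79; W sinα = -21.4
Slice 2: Δl = 3.0/cos6.2° = 3.018 m; N'_2 = 293·cos6.2° = 291.3; c'Δl = 47.98; W sinα = 31.6
Slice 3: Δl = 2.0/cos20.2° = 2.131 m; N'_3 = 174·cos20.2° = 163.3; c'Δl = 33.88; W sinα = 60.1
Slice 4: Δl = 2.6/cos34.2° = 3.144 m; N'_4 = 170·cos34.2° = 140.6; c'Δl = 49.98; W sinα = 95.6
Slice 5: Δl = 2.0/cos51.2° = 3.192 m; N'_5 = 54·cos51.2° = 33.8; c'Δl = 50.75; W sinα = 42.1
Σc'Δl = 229.4 kN/m; ΣN' = 753.2 kN/m; ΣW sinα = 207.9 kN/m
Resisting = 229.4 + 753.2·tan32.2° = 229.4 + 474.3 = 703.7 kN/m
FS = 703.7 / 207.9 = 3.384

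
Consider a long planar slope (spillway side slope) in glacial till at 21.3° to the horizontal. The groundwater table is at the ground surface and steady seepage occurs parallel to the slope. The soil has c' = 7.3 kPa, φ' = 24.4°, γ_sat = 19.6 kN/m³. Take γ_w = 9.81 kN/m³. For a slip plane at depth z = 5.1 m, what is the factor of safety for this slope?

FS = 0.80

With seepage parallel to the slope and the water table at the surface, the effective normal stress on the slip plane uses the buoyant unit weight γ' = γ_sat − γ_w while the driving shear stress uses γ_sat:
FS = [c' + γ' z cos²β tanφ'] / [γ_sat z sinβ cosβ]
γ' = 19.6 − 9.81 = 9.79 kN/m³
Numerator = 7.3 + 9.79·5.1·cos²21.3°·tan24.4° = 7.3 + 9.79·5.1·0.8680·0.4536 = 26.960 kPa
Denominator = 19.6·5.1·sin21.3°·cos21.3° = 19.6·5.1·0.3633·0.9317 = 33.830 kPa
FS = 26.960 / 33.830 = 0.797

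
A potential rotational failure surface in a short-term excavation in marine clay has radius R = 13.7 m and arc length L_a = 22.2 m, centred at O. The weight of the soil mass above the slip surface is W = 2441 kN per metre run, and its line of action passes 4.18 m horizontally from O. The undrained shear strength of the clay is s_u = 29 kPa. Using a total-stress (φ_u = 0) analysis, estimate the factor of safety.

Taking moments about the centre O, the resisting moment is provided by the undrained shear strength acting along the arc:
M_R = s_u·L_a·R = 29·22.20·13.7 = 8820.1 kN·m/m
M_D = W·d = 2441·4.18 = 10203.4 kN·m/m
FS = M_R / M_D = 8820.1 / 10203.4 = 0.864

FS = 0.86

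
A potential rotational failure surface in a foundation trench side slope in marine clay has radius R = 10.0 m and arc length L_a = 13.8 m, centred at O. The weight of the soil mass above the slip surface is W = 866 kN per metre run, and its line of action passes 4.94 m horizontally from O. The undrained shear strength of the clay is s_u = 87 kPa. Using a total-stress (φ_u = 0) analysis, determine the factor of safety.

Taking moments about the centre O, the resisting moment is provided by the undrained shear strength acting along the arc:
M_R = s_u·L_a·R = 87·13.80·10.0 = 12006.0 kN·m/m
M_D = W·d = 866·4.94 = 4278.0 kN·m/m
FS = M_R / M_D = 12006.0 / 4278.0 = 2.806

FS = 2.81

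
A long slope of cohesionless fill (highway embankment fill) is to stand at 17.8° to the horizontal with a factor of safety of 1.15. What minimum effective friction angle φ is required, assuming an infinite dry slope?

FS = tanφ/tanβ ⇒ tanφ = FS · tanβ = 1.15 · tan17.8° = 0.3692
φ = arctan(0.3692) = 20.27°

φ = 20.3°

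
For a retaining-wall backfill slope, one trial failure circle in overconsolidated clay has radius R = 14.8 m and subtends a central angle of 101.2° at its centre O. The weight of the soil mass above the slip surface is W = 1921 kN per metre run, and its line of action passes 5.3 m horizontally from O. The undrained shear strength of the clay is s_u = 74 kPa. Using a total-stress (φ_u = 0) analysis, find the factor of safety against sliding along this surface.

Taking moments about the centre O, the resisting moment is provided by the undrained shear strength acting along the arc:
Arc length L_a = R·θ = 14.8·(101.2°·π/180) = 14.8·1.7663 = 26.14 m
M_R = s_u·L_a·R = 74·26.14·14.8 = 28629.5 kN·m/m
M_D = W·d = 1921·5.3 = 10181.3 kN·m/m
FS = M_R / M_D = 28629.5 / 10181.3 = 2.812

FS = 2.81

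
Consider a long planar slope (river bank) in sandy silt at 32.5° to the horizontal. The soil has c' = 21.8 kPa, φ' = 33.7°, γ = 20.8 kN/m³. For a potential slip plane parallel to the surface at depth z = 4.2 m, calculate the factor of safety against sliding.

FS = 1.60

For an infinite slope with a slip plane parallel to the surface (no pore pressure): FS = [c' + γz cos²β tanφ'] / [γz sinβ cosβ].
γz = 20.8·4.2 = 87.36 kN/m²
Numerator = 21.8 + 87.36·cos²32.5°·tan33.7° = 21.8 + 87.36·0.7113·0.6669 = 63.242 kPa
Denominator = 87.36·sin32.5°·cos32.5° = 87.36·0.5373·0.8434 = 39.588 kPa
FS = 63.242 / 39.588 = 1.598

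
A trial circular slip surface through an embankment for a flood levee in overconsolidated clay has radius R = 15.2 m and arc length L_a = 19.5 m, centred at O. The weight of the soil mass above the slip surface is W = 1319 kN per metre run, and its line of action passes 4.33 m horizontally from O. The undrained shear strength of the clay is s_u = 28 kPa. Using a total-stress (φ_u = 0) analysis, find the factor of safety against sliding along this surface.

FS = 1.45

Taking moments about the centre O, the resisting moment is provided by the undrained shear strength acting along the arc:
M_R = s_u·L_a·R = 28·19.50·15.2 = 8299.2 kN·m/m
M_D = W·d = 1319·4.33 = 5711.3 kN·m/m
FS = M_R / M_D = 8299.2 / 5711.3 = 1.453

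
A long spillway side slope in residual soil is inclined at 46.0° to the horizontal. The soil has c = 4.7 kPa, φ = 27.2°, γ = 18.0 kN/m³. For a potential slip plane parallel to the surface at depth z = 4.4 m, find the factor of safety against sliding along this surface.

For an infinite slope with a slip plane parallel to the surface (no pore pressure): FS = [c + γz cos²β tanφ] / [γz sinβ cosβ].
γz = 18.0·4.4 = 79.20 kN/m²
Numerator = 4.7 + 79.20·cos²46.0°·tan27.2° = 4.7 + 79.20·0.4826·0.5139 = 24.341 kPa
Denominator = 79.20·sin46.0°·cos46.0° = 79.20·0.7193·0.6947 = 39.576 kPa
FS = 24.341 / 39.576 = 0.615

FS = 0.62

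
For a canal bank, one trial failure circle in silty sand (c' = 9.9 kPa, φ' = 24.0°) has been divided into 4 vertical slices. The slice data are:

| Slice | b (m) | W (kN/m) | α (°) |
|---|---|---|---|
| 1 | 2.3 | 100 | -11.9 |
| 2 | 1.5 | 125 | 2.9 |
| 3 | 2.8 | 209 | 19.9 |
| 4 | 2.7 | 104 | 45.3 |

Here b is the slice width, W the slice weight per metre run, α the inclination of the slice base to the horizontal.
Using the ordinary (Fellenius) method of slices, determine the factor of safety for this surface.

Ordinary method of slices: FS = Σ[c'·Δl_i + (W_i cosα_i)·tanφ'] / Σ W_i sinα_i, with Δl_i = b_i / cosα_i.
Slice 1: Δl = 2.3/cos(-11.9°) = 2.351 m; N'_1 = 100·cos(-11.9°) = 97.9; c'Δl = 23.27; W sinα = -20.6
Slice 2: Δl = 1.5/cos2.9° = 1.502 m; N'_2 = 125·cos2.9° = 124.8; c'Δl = 14.87; W sinα = 6.3
Slice 3: Δl = 2.8/cos19.9° = 2.978 m; N'_3 = 209·cos19.9° = 196.5; c'Δl = 29.48; W sinα = 71.1
Slice 4: Δl = 2.7/cos45.3° = 3.839 m; N'_4 = 104·cos45.3° = 73.2; c'Δl = 38.00; W sinα = 73.9
Σc'Δl = 105.6 kN/m; ΣN' = 492.4 kN/m; ΣW sinα = 130.8 kN/m
Resisting = 105.6 + 492.4·tan24.0° = 105.6 + 219.2 = 324.8 kN/m
FS = 324.8 / 130.8 = 2.484

FS = 2.48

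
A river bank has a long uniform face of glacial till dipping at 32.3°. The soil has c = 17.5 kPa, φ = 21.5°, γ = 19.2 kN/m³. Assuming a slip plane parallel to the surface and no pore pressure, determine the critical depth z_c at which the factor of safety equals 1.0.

Setting FS = 1.00 in FS = [c + γz cos²β tanφ] / [γz sinβ cosβ] and solving for z:
z = c / [γ cosβ (FS·sinβ − cosβ·tanφ)]
  = 17.5 / [19.2·cos32.3°·(1.00·sin32.3° − cos32.3°·tan21.5°)]
  = 17.5 / [19.2·0.8453·(1.00·0.5344 − 0.8453·0.3939)]
  = 17.5 / 3.2684 = 5.354 m

z_c = 5.35 m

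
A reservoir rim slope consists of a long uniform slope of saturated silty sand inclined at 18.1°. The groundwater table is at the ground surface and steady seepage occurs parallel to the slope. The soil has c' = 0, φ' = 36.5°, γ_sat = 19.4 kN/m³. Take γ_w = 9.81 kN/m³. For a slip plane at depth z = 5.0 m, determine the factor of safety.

FS = 1.12

With seepage parallel to the slope and the water table at the surface, the effective normal stress on the slip plane uses the buoyant unit weight γ' = γ_sat − γ_w while the driving shear stress uses γ_sat:
FS = [c' + γ' z cos²β tanφ'] / [γ_sat z sinβ cosβ]
(For c' = 0 this reduces to FS = (γ'/γ_sat)·tanφ'/tanβ.)
γ' = 19.4 − 9.81 = 9.59 kN/m³
Numerator = 0.0 + 9.59·5.0·cos²18.1°·tan36.5° = 0.0 + 9.59·5.0·0.9035·0.7400 = 32.057 kPa
Denominator = 19.4·5.0·sin18.1°·cos18.1° = 19.4·5.0·0.3107·0.9505 = 28.644 kPa
FS = 32.057 / 28.644 = 1.119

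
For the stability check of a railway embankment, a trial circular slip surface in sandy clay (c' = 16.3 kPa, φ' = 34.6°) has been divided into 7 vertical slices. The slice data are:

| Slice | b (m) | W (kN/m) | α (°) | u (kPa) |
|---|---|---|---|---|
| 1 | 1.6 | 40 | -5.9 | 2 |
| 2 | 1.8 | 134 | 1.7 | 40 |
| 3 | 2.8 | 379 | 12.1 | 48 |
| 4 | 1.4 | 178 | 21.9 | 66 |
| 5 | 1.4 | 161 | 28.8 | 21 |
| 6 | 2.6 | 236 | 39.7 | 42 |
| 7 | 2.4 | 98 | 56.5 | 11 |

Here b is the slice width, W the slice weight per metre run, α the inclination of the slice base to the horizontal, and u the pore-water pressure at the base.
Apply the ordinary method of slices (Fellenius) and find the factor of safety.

FS = 1.45

Ordinary method of slices: FS = Σ[c'·Δl_i + (W_i cosα_i − u_i·Δl_i)·tanφ'] / Σ W_i sinα_i, with Δl_i = b_i / cosα_i.
Slice 1: Δl = 1.6/cos(-5.9°) = 1.609 m; N'_1 = 40·cos(-5.9°) − 2·1.609 = 36.6; c'Δl = 26.22; W sinα = -4.1
Slice 2: Δl = 1.8/cos1.7° = 1.801 m; N'_2 = 134·cos1.7° − 40·1.801 = 61.9; c'Δl = 29.35; W sinα = 4.0
Slice 3: Δl = 2.8/cos12.1° = 2.864 m; N'_3 = 379·cos12.1° − 48·2.864 = 233.1; c'Δl = 46.68; W sinα = 79.4
Slice 4: Δl = 1.4/cos21.9° = 1.509 m; N'_4 = 178·cos21.9° − 66·1.509 = 65.6; c'Δl = 24.59; W sinα = 66.4
Slice 5: Δl = 1.4/cos28.8° = 1.598 m; N'_5 = 161·cos28.8° − 21·1.598 = 107.5; c'Δl = 26.04; W sinα = 77.6
Slice 6: Δl = 2.6/cos39.7° = 3.379 m; N'_6 = 236·cos39.7° − 42·3.379 = 39.6; c'Δl = 55.08; W sinα = 150.7
Slice 7: Δl = 2.4/cos56.5° = 4.348 m; N'_7 = 98·cos56.5° − 11·4.348 = 6.3; c'Δl = 70.88; W sinα = 81.7
Σc'Δl = 278.8 kN/m; ΣN' = 550.6 kN/m; ΣW sinα = 455.7 kN/m
Resisting = 278.8 + 550.6·tan34.6° = 278.8 + 379.8 = 658.7 kN/m
FS = 658.7 / 455.7 = 1.445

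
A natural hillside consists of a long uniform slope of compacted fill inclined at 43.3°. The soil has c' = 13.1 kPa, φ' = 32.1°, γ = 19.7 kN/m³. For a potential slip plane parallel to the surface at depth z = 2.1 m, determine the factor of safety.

FS = 1.30

For an infinite slope with a slip plane parallel to the surface (no pore pressure): FS = [c' + γz cos²β tanφ'] / [γz sinβ cosβ].
γz = 19.7·2.1 = 41.37 kN/m²
Numerator = 13.1 + 41.37·cos²43.3°·tan32.1° = 13.1 + 41.37·0.5297·0.6273 = 26.845 kPa
Denominator = 41.37·sin43.3°·cos43.3° = 41.37·0.6858·0.7278 = 20.649 kPa
FS = 26.845 / 20.649 = 1.300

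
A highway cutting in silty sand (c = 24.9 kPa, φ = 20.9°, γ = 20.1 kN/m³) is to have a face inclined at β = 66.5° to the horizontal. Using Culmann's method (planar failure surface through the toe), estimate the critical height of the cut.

H_c = 14.13 m

Culmann's analysis gives the critical failure plane at α_cr = (β + φ)/2 = (66.5 + 20.9)/2 = 43.7°, and the critical height
H_c = (4c/γ) · sinβ cosφ / [1 − cos(β − φ)]
    = (4·24.9/20.1) · sin66.5°·cos20.9° / [1 − cos(45.6°)]
    = 4.955 · 0.9171·0.9342 / [1 − 0.6997]
    = 4.955 · 0.8567 / 0.3003
    = 14.13 m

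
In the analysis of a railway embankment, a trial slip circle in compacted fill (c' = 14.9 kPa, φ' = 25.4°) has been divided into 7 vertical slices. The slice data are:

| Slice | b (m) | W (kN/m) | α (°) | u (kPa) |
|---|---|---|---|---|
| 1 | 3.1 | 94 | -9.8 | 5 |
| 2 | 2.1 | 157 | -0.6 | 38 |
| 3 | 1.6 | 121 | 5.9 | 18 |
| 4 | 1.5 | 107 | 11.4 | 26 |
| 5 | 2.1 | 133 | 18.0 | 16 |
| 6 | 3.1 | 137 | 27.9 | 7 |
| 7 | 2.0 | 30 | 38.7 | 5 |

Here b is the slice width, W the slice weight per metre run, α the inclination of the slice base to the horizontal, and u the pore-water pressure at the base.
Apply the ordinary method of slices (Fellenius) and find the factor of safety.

FS = 3.50

Ordinary method of slices: FS = Σ[c'·Δl_i + (W_i cosα_i − u_i·Δl_i)·tanφ'] / Σ W_i sinα_i, with Δl_i = b_i / cosα_i.
Slice 1: Δl = 3.1/cos(-9.8°) = 3.146 m; N'_1 = 94·cos(-9.8°) − 5·3.146 = 76.9; c'Δl = 46.87; W sinα = -16.0
Slice 2: Δl = 2.1/cos(-0.6°) = 2.100 m; N'_2 = 157·cos(-0.6°) − 38·2.100 = 77.2; c'Δl = 31.29; W sinα = -1.6
Slice 3: Δl = 1.6/cos5.9° = 1.609 m; N'_3 = 121·cos5.9° − 18·1.609 = 91.4; c'Δl = 23.97; W sinα = 12.4
Slice 4: Δl = 1.5/cos11.4° = 1.530 m; N'_4 = 107·cos11.4° − 26·1.530 = 65.1; c'Δl = 22.80; W sinα = 21.1
Slice 5: Δl = 2.1/cos18.0° = 2.208 m; N'_5 = 133·cos18.0° − 16·2.208 = 91.2; c'Δl = 32.90; W sinα = 41.1
Slice 6: Δl = 3.1/cos27.9° = 3.508 m; N'_6 = 137·cos27.9° − 7·3.508 = 96.5; c'Δl = 52.26; W sinα = 64.1
Slice 7: Δl = 2.0/cos38.7° = 2.563 m; N'_7 = 30·cos38.7° − 5·2.563 = 10.6; c'Δl = 38.18; W sinα = 18.8
Σc'Δl = 248.3 kN/m; ΣN' = 508.9 kN/m; ΣW sinα = 139.9 kN/m
Resisting = 248.3 + 508.9·tan25.4° = 248.3 + 241.6 = 489.9 kN/m
FS = 489.9 / 139.9 = 3.502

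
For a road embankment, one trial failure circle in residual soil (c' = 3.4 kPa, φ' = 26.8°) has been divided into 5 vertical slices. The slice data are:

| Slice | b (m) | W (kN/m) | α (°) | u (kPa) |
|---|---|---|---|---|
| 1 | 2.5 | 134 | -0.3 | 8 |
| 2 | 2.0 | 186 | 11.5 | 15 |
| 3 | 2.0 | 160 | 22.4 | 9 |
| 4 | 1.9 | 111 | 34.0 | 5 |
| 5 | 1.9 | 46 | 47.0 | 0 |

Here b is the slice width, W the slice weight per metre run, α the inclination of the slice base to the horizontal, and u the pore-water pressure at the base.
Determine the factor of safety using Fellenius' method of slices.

Ordinary method of slices: FS = Σ[c'·Δl_i + (W_i cosα_i − u_i·Δl_i)·tanφ'] / Σ W_i sinα_i, with Δl_i = b_i / cosα_i.
Slice 1: Δl = 2.5/cos(-0.3°) = 2.500 m; N'_1 = 134·cos(-0.3°) − 8·2.500 = 114.0; c'Δl = 8.50; W sinα = -0.7
Slice 2: Δl = 2.0/cos11.5° = 2.041 m; N'_2 = 186·cos11.5° − 15·2.041 = 151.7; c'Δl = 6.94; W sinα = 37.1
Slice 3: Δl = 2.0/cos22.4° = 2.163 m; N'_3 = 160·cos22.4° − 9·2.163 = 128.5; c'Δl = 7.35; W sinα = 61.0
Slice 4: Δl = 1.9/cos34.0° = 2.292 m; N'_4 = 111·cos34.0° − 5·2.292 = 80.6; c'Δl = 7.79; W sinα = 62.1
Slice 5: Δl = 1.9/cos47.0° = 2.786 m; N'_5 = 46·cos47.0° − 0·2.786 = 31.4; c'Δl = 9.47; W sinα = 33.6
Σc'Δl = 40.1 kN/m; ΣN' = 506.0 kN/m; ΣW sinα = 193.1 kN/m
Resisting = 40.1 + 506.0·tan26.8° = 40.1 + 255.6 = 295.7 kN/m
FS = 295.7 / 193.1 = 1.532

FS = 1.53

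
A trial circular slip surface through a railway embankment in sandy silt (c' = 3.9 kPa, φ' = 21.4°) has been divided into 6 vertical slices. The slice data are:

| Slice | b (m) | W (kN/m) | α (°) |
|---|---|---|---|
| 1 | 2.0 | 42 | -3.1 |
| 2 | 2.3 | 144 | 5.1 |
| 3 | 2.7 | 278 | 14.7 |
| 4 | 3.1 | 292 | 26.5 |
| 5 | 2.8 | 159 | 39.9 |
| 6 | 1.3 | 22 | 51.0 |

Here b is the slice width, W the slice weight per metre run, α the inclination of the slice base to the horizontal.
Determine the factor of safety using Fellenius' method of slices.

Ordinary method of slices: FS = Σ[c'·Δl_i + (W_i cosα_i)·tanφ'] / Σ W_i sinα_i, with Δl_i = b_i / cosα_i.
Slice 1: Δl = 2.0/cos(-3.1°) = 2.003 m; N'_1 = 42·cos(-3.1°) = 41.9; c'Δl = 7.81; W sinα = -2.3
Slice 2: Δl = 2.3/cos5.1° = 2.309 m; N'_2 = 144·cos5.1° = 143.4; c'Δl = 9.01; W sinα = 12.8
Slice 3: Δl = 2.7/cos14.7° = 2.791 m; N'_3 = 278·cos14.7° = 268.9; c'Δl = 10.89; W sinα = 70.5
Slice 4: Δl = 3.1/cos26.5° = 3.464 m; N'_4 = 292·cos26.5° = 261.3; c'Δl = 13.51; W sinα = 130.3
Slice 5: Δl = 2.8/cos39.9° = 3.650 m; N'_5 = 159·cos39.9° = 122.0; c'Δl = 14.23; W sinα = 102.0
Slice 6: Δl = 1.3/cos51.0° = 2.066 m; N'_6 = 22·cos51.0° = 13.8; c'Δl = 8.06; W sinα = 17.1
Σc'Δl = 63.5 kN/m; ΣN' = 851.4 kN/m; ΣW sinα = 330.5 kN/m
Resisting = 63.5 + 851.4·tan21.4° = 63.5 + 333.7 = 397.2 kN/m
FS = 397.2 / 330.5 = 1.202

FS = 1.20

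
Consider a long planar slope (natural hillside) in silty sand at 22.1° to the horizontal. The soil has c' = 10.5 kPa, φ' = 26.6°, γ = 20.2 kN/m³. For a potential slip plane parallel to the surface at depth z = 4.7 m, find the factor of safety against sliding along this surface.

FS = 1.55

For an infinite slope with a slip plane parallel to the surface (no pore pressure): FS = [c' + γz cos²β tanφ'] / [γz sinβ cosβ].
γz = 20.2·4.7 = 94.94 kN/m²
Numerator = 10.5 + 94.94·cos²22.1°·tan26.6° = 10.5 + 94.94·0.8585·0.5008 = 51.313 kPa
Denominator = 94.94·sin22.1°·cos22.1° = 94.94·0.3762·0.9265 = 33.094 kPa
FS = 51.313 / 33.094 = 1.551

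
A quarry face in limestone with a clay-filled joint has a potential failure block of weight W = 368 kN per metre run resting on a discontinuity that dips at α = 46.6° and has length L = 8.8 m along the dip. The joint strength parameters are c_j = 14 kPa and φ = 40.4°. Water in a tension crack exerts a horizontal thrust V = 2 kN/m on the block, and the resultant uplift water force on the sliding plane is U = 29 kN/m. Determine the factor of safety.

FS = 1.16

Resolving the block weight along and normal to the plane and applying the Mohr–Coulomb strength on the joint:
N' = W cosα − U − V sinα = 368·cos46.6° − 29 − 2·sin46.6° = 222.4 kN/m
Driving force T = W sinα + V cosα = 368·sin46.6° + 2·cos46.6° = 268.8 kN/m
Resisting force R = c_j·L + N'·tanφ = 14·8.8 + 222.4·tan40.4° = 123.2 + 189.3 = 312.5 kN/m
FS = R / T = 312.5 / 268.8 = 1.163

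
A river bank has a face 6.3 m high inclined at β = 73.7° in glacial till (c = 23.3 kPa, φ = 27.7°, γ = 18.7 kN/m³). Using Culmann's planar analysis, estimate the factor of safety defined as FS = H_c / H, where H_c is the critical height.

H_c = (4c/γ) · sinβ cosφ / [1 − cos(β − φ)]
    = (4·23.3/18.7) · sin73.7°·cos27.7° / [1 − cos46.0°]
    = 4.984 · 0.8498 / 0.3053 = 13.87 m
FS = H_c / H = 13.87 / 6.3 = 2.202

FS = 2.20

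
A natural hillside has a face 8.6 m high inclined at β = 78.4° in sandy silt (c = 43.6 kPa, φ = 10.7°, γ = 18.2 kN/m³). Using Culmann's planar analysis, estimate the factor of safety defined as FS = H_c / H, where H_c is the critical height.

FS = 1.73

H_c = (4c/γ) · sinβ cosφ / [1 − cos(β − φ)]
    = (4·43.6/18.2) · sin78.4°·cos10.7° / [1 − cos67.7°]
    = 9.582 · 0.9625 / 0.6205 = 14.86 m
FS = H_c / H = 14.86 / 8.6 = 1.728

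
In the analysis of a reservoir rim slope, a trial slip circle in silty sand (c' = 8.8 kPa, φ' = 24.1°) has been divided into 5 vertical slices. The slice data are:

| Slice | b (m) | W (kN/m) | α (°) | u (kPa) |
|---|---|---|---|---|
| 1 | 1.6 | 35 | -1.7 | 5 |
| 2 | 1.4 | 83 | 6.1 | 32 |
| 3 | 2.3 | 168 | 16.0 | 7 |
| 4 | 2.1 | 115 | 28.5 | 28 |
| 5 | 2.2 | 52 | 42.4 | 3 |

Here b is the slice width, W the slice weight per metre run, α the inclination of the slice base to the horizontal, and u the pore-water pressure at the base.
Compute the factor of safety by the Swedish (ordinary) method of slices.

FS = 1.51

Ordinary method of slices: FS = Σ[c'·Δl_i + (W_i cosα_i − u_i·Δl_i)·tanφ'] / Σ W_i sinα_i, with Δl_i = b_i / cosα_i.
Slice 1: Δl = 1.6/cos(-1.7°) = 1.601 m; N'_1 = 35·cos(-1.7°) − 5·1.601 = 27.0; c'Δl = 14.09; W sinα = -1.0
Slice 2: Δl = 1.4/cos6.1° = 1.408 m; N'_2 = 83·cos6.1° − 32·1.408 = 37.5; c'Δl = 12.39; W sinα = 8.8
Slice 3: Δl = 2.3/cos16.0° = 2.393 m; N'_3 = 168·cos16.0° − 7·2.393 = 144.7; c'Δl = 21.06; W sinα = 46.3
Slice 4: Δl = 2.1/cos28.5° = 2.390 m; N'_4 = 115·cos28.5° − 28·2.390 = 34.2; c'Δl = 21.03; W sinα = 54.9
Slice 5: Δl = 2.2/cos42.4° = 2.979 m; N'_5 = 52·cos42.4° − 3·2.979 = 29.5; c'Δl = 26.22; W sinα = 35.1
Σc'Δl = 94.8 kN/m; ΣN' = 272.8 kN/m; ΣW sinα = 144.0 kN/m
Resisting = 94.8 + 272.8·tan24.1° = 94.8 + 122.0 = 216.8 kN/m
FS = 216.8 / 144.0 = 1.505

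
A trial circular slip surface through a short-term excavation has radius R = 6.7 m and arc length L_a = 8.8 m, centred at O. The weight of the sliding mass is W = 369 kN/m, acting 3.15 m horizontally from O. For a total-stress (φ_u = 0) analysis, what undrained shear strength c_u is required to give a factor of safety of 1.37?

FS = c_u·L_a·R / (W·d), so c_u = FS·W·d / (L_a·R).
c_u = 1.37·369·3.15 / (8.80·6.7) = 1592.4 / 58.96 = 27.01 kPa

c_u = 27.0 kPa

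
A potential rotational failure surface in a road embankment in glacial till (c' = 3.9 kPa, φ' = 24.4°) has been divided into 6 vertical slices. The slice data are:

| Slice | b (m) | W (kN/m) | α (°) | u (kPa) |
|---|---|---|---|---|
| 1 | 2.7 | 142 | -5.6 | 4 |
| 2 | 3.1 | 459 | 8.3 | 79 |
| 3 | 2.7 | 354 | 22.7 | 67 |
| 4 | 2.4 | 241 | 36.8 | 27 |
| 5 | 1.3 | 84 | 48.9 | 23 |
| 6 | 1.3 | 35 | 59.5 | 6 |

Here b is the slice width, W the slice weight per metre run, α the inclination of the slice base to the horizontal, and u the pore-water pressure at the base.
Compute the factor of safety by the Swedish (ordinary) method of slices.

Ordinary method of slices: FS = Σ[c'·Δl_i + (W_i cosα_i − u_i·Δl_i)·tanφ'] / Σ W_i sinα_i, with Δl_i = b_i / cosα_i.
Slice 1: Δl = 2.7/cos(-5.6°) = 2.713 m; N'_1 = 142·cos(-5.6°) − 4·2.713 = 130.5; c'Δl = 10.58; W sinα = -13.9
Slice 2: Δl = 3.1/cos8.3° = 3.133 m; N'_2 = 459·cos8.3° − 79·3.133 = 206.7; c'Δl = 12.22; W sinα = 66.3
Slice 3: Δl = 2.7/cos22.7° = 2.927 m; N'_3 = 354·cos22.7° − 67·2.927 = 130.5; c'Δl = 11.41; W sinα = 136.6
Slice 4: Δl = 2.4/cos36.8° = 2.997 m; N'_4 = 241·cos36.8° − 27·2.997 = 112.1; c'Δl = 11.69; W sinα = 144.4
Slice 5: Δl = 1.3/cos48.9° = 1.978 m; N'_5 = 84·cos48.9° − 23·1.978 = 9.7; c'Δl = 7.71; W sinα = 63.3
Slice 6: Δl = 1.3/cos59.5° = 2.561 m; N'_6 = 35·cos59.5° − 6·2.561 = 2.4; c'Δl = 9.99; W sinα = 30.2
Σc'Δl = 63.6 kN/m; ΣN' = 591.8 kN/m; ΣW sinα = 426.8 kN/m
Resisting = 63.6 + 591.8·tan24.4° = 63.6 + 268.5 = 332.1 kN/m
FS = 332.1 / 426.8 = 0.778

FS = 0.78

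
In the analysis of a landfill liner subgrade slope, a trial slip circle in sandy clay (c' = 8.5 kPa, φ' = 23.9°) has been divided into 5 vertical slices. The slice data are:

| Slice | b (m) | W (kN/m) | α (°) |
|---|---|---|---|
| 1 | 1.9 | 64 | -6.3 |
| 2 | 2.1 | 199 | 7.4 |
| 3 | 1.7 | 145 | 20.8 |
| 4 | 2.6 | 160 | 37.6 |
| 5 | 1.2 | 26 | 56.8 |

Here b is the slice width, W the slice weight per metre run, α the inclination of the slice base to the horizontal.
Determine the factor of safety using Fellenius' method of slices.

FS = 1.76

Ordinary method of slices: FS = Σ[c'·Δl_i + (W_i cosα_i)·tanφ'] / Σ W_i sinα_i, with Δl_i = b_i / cosα_i.
Slice 1: Δl = 1.9/cos(-6.3°) = 1.912 m; N'_1 = 64·cos(-6.3°) = 63.6; c'Δl = 16.25; W sinα = -7.0
Slice 2: Δl = 2.1/cos7.4° = 2.118 m; N'_2 = 199·cos7.4° = 197.3; c'Δl = 18.00; W sinα = 25.6
Slice 3: Δl = 1.7/cos20.8° = 1.819 m; N'_3 = 145·cos20.8° = 135.5; c'Δl = 15.46; W sinα = 51.5
Slice 4: Δl = 2.6/cos37.6° = 3.282 m; N'_4 = 160·cos37.6° = 126.8; c'Δl = 27.89; W sinα = 97.6
Slice 5: Δl = 1.2/cos56.8° = 2.192 m; N'_5 = 26·cos56.8° = 14.2; c'Δl = 18.63; W sinα = 21.8
Σc'Δl = 96.2 kN/m; ΣN' = 537.5 kN/m; ΣW sinα = 189.5 kN/m
Resisting = 96.2 + 537.5·tan23.9° = 96.2 + 238.2 = 334.4 kN/m
FS = 334.4 / 189.5 = 1.765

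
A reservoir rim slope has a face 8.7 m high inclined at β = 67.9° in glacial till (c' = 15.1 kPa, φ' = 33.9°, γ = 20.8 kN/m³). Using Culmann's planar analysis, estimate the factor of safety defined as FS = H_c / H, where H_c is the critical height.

FS = 1.50

H_c = (4c'/γ) · sinβ cosφ' / [1 − cos(β − φ')]
    = (4·15.1/20.8) · sin67.9°·cos33.9° / [1 − cos34.0°]
    = 2.904 · 0.7690 / 0.1710 = 13.06 m
FS = H_c / H = 13.06 / 8.7 = 1.501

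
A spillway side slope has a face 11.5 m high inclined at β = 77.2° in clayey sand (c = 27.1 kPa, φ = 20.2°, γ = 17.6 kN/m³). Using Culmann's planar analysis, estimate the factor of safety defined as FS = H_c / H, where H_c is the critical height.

FS = 1.08

H_c = (4c/γ) · sinβ cosφ / [1 − cos(β − φ)]
    = (4·27.1/17.6) · sin77.2°·cos20.2° / [1 − cos57.0°]
    = 6.159 · 0.9152 / 0.4554 = 12.38 m
FS = H_c / H = 12.38 / 11.5 = 1.076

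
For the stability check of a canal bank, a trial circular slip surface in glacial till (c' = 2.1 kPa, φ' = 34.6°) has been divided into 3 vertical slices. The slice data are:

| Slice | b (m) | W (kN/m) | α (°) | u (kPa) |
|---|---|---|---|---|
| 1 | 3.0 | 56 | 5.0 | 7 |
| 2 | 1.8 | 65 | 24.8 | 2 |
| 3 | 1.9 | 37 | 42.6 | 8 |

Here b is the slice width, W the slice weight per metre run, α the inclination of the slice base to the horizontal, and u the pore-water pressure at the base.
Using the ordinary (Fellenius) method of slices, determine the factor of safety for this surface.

FS = 1.44

Ordinary method of slices: FS = Σ[c'·Δl_i + (W_i cosα_i − u_i·Δl_i)·tanφ'] / Σ W_i sinα_i, with Δl_i = b_i / cosα_i.
Slice 1: Δl = 3.0/cos5.0° = 3.011 m; N'_1 = 56·cos5.0° − 7·3.011 = 34.7; c'Δl = 6.32; W sinα = 4.9
Slice 2: Δl = 1.8/cos24.8° = 1.983 m; N'_2 = 65·cos24.8° − 2·1.983 = 55.0; c'Δl = 4.16; W sinα = 27.3
Slice 3: Δl = 1.9/cos42.6° = 2.581 m; N'_3 = 37·cos42.6° − 8·2.581 = 6.6; c'Δl = 5.42; W sinα = 25.0
Σc'Δl = 15.9 kN/m; ΣN' = 96.3 kN/m; ΣW sinα = 57.2 kN/m
Resisting = 15.9 + 96.3·tan34.6° = 15.9 + 66.5 = 82.4 kN/m
FS = 82.4 / 57.2 = 1.440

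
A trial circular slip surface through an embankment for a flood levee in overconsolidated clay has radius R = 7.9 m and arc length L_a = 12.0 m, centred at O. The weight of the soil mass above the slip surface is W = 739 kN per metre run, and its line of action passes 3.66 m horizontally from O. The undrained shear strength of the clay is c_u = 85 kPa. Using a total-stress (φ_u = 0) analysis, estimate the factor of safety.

Taking moments about the centre O, the resisting moment is provided by the undrained shear strength acting along the arc:
M_R = c_u·L_a·R = 85·12.00·7.9 = 8058.0 kN·m/m
M_D = W·d = 739·3.66 = 2704.7 kN·m/m
FS = M_R / M_D = 8058.0 / 2704.7 = 2.979

FS = 2.98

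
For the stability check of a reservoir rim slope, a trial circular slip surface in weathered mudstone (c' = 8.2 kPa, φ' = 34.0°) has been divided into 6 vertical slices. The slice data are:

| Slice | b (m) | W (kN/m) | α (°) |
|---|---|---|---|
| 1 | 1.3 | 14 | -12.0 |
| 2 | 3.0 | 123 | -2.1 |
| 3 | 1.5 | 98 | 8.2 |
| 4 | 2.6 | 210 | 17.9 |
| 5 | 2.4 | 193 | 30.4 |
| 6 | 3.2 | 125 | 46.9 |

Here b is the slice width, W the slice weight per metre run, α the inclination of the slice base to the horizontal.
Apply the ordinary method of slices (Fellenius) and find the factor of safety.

FS = 2.28

Ordinary method of slices: FS = Σ[c'·Δl_i + (W_i cosα_i)·tanφ'] / Σ W_i sinα_i, with Δl_i = b_i / cosα_i.
Slice 1: Δl = 1.3/cos(-12.0°) = 1.329 m; N'_1 = 14·cos(-12.0°) = 13.7; c'Δl = 10.90; W sinα = -2.9
Slice 2: Δl = 3.0/cos(-2.1°) = 3.002 m; N'_2 = 123·cos(-2.1°) = 122.9; c'Δl = 24.62; W sinα = -4.5
Slice 3: Δl = 1.5/cos8.2° = 1.515 m; N'_3 = 98·cos8.2° = 97.0; c'Δl = 12.43; W sinα = 14.0
Slice 4: Δl = 2.6/cos17.9° = 2.732 m; N'_4 = 210·cos17.9° = 199.8; c'Δl = 22.40; W sinα = 64.5
Slice 5: Δl = 2.4/cos30.4° = 2.783 m; N'_5 = 193·cos30.4° = 166.5; c'Δl = 22.82; W sinα = 97.7
Slice 6: Δl = 3.2/cos46.9° = 4.683 m; N'_6 = 125·cos46.9° = 85.4; c'Δl = 38.40; W sinα = 91.3
Σc'Δl = 131.6 kN/m; ΣN' = 685.3 kN/m; ΣW sinα = 260.0 kN/m
Resisting = 131.6 + 685.3·tan34.0° = 131.6 + 462.3 = 593.8 kN/m
FS = 593.8 / 260.0 = 2.284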